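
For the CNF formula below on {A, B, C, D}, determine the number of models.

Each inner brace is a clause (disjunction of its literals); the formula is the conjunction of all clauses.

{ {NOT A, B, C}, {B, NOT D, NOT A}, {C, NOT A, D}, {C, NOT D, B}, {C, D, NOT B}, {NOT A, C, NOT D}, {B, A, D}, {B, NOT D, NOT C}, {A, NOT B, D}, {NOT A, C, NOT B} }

5

There are 2^4 = 16 truth assignments over (A, B, C, D).
Check each against the 10 clauses (columns in the order A, B, C, D):
  F F F F  ✗ fails (B OR A OR D)
  F F F T  ✗ fails (C OR NOT D OR B)
  F F T F  ✗ fails (B OR A OR D)
  F F T T  ✗ fails (B OR NOT D OR NOT C)
  F T F F  ✗ fails (C OR D OR NOT B)
  F T F T  ✓ satisfies all
  F T T F  ✗ fails (A OR NOT B OR D)
  F T T T  ✓ satisfies all
  T F F F  ✗ fails (NOT A OR B OR C)
  T F F T  ✗ fails (NOT A OR B OR C)
  T F T F  ✓ satisfies all
  T F T T  ✗ fails (B OR NOT D OR NOT A)
  T T F F  ✗ fails (C OR NOT A OR D)
  T T F T  ✗ fails (NOT A OR C OR NOT D)
  T T T F  ✓ satisfies all
  T T T T  ✓ satisfies all
5 of the 16 rows are models.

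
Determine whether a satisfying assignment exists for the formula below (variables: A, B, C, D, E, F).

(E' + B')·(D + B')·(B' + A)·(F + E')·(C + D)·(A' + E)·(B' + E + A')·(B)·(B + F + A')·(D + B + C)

The clause (B) is unit, so B = 1.
The clause (E') is unit, so E = 0.
The clause (D) is unit, so D = 1.
The clause (A) is unit, so A = 1.
That conflicts with the unit clause (A').
No assignment satisfies every clause.

No, unsatisfiable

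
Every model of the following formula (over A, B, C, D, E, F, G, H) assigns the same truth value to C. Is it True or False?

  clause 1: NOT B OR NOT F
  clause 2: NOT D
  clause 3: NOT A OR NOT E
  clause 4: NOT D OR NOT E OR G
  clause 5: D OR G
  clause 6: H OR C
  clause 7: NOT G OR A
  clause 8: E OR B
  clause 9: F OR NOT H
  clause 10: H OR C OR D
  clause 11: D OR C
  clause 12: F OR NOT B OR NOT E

True

Suppose C = false.
(NOT D) alone gives D = false.
That conflicts with the unit clause (D).
So every satisfying assignment has C = True.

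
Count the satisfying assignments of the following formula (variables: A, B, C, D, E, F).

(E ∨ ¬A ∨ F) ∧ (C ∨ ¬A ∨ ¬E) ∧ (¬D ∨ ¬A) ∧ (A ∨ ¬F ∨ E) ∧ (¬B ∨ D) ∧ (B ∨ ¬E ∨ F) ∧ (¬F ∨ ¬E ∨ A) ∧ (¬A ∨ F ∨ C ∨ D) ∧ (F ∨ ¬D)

There are 2^6 = 64 truth assignments over (A, B, C, D, E, F).
Split on B. With B = True, the clauses containing B are satisfied and ¬B drops from the rest; 0 of the 2^5 = 32 assignments to the other variables satisfy what remains.
With B = False, by the same count on the reduced clause set, 5 assignments work.
(One model: A=F, B=F, C=F, D=F, E=F, F=F.)
Total: 0 + 5 = 5.

5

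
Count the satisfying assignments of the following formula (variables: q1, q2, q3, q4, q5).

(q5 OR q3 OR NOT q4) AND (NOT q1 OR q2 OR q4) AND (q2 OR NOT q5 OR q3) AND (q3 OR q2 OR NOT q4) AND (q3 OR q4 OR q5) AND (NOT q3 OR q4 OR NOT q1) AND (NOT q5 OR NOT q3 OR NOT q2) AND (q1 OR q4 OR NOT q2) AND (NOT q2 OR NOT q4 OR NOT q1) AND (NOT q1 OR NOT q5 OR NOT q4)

8

There are 2^5 = 32 truth assignments over (q1, q2, q3, q4, q5).
Split on q2. With q2 = true, the clauses containing q2 are satisfied and NOT q2 drops from the rest; 3 of the 2^4 = 16 assignments to the other variables satisfy what remains.
With q2 = false, by the same count on the reduced clause set, 5 assignments work.
Total: 3 + 5 = 8.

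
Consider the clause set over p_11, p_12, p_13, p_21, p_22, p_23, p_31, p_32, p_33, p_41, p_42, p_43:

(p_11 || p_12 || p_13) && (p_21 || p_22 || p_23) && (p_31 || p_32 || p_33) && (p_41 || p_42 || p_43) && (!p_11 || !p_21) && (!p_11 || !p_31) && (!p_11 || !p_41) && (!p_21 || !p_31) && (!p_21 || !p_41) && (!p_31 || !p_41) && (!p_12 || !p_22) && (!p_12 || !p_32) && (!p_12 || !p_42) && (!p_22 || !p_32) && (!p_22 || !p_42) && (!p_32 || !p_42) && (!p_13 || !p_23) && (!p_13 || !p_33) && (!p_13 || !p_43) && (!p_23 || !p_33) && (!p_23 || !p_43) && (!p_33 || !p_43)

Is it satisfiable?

Suppose p_11 = false.
Suppose p_12 = true.
The clause (!p_22) is unit, so p_22 = false.
The clause (!p_32) is unit, so p_32 = false.
The clause (!p_42) is unit, so p_42 = false.
Suppose p_21 = true.
The clause (!p_31) is unit, so p_31 = false.
The clause (p_33) is unit, so p_33 = true.
The clause (!p_41) is unit, so p_41 = false.
The clause (p_43) is unit, so p_43 = true.
Now (!p_43) is unsatisfied and unit — conflict.
That branch fails; take p_21 = false instead.
The clause (p_23) is unit, so p_23 = true.
The clause (!p_13) is unit, so p_13 = false.
The clause (!p_33) is unit, so p_33 = false.
The clause (p_31) is unit, so p_31 = true.
The clause (!p_41) is unit, so p_41 = false.
The clause (p_43) is unit, so p_43 = true.
Now (!p_43) is unsatisfied and unit — conflict.
Either choice for p_21 ends in contradiction.
That branch fails; take p_12 = false instead.
The clause (p_13) is unit, so p_13 = true.
The clause (!p_23) is unit, so p_23 = false.
The clause (!p_33) is unit, so p_33 = false.
The clause (!p_43) is unit, so p_43 = false.
Suppose p_21 = true.
The clause (!p_31) is unit, so p_31 = false.
The clause (p_32) is unit, so p_32 = true.
The clause (!p_41) is unit, so p_41 = false.
The clause (p_42) is unit, so p_42 = true.
Now (!p_42) is unsatisfied and unit — conflict.
That branch fails; take p_21 = false instead.
The clause (p_22) is unit, so p_22 = true.
The clause (!p_32) is unit, so p_32 = false.
The clause (p_31) is unit, so p_31 = true.
The clause (!p_41) is unit, so p_41 = false.
The clause (p_42) is unit, so p_42 = true.
Now (!p_42) is unsatisfied and unit — conflict.
Either choice for p_21 ends in contradiction.
Either choice for p_12 ends in contradiction.
That branch fails; take p_11 = true instead.
The clause (!p_21) is unit, so p_21 = false.
The clause (!p_31) is unit, so p_31 = false.
The clause (!p_41) is unit, so p_41 = false.
Suppose p_22 = true.
The clause (!p_12) is unit, so p_12 = false.
The clause (!p_32) is unit, so p_32 = false.
The clause (p_33) is unit, so p_33 = true.
The clause (!p_42) is unit, so p_42 = false.
The clause (p_43) is unit, so p_43 = true.
Now (!p_43) is unsatisfied and unit — conflict.
That branch fails; take p_22 = false instead.
The clause (p_23) is unit, so p_23 = true.
The clause (!p_13) is unit, so p_13 = false.
The clause (!p_33) is unit, so p_33 = false.
The clause (p_32) is unit, so p_32 = true.
The clause (!p_12) is unit, so p_12 = false.
The clause (!p_42) is unit, so p_42 = false.
The clause (p_43) is unit, so p_43 = true.
Now (!p_43) is unsatisfied and unit — conflict.
Either choice for p_22 ends in contradiction.
Either choice for p_11 ends in contradiction.
No assignment satisfies every clause.

No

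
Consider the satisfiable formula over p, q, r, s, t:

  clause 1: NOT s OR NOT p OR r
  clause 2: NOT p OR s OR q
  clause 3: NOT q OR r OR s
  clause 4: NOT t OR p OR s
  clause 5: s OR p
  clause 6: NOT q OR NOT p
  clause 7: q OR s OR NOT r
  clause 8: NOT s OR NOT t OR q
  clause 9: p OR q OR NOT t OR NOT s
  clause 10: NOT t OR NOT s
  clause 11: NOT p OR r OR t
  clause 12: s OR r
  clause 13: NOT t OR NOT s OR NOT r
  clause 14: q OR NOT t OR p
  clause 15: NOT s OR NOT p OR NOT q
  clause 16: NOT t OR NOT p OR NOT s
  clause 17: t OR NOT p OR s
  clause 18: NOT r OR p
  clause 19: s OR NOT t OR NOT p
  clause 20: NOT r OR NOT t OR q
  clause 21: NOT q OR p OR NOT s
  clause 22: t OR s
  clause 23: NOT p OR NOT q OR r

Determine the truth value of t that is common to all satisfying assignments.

Suppose t = true.
From the singleton clause (NOT s), s = false.
From the singleton clause (p), p = true.
Now (NOT p) is unsatisfied and unit — conflict.
So every satisfying assignment has t = False.

False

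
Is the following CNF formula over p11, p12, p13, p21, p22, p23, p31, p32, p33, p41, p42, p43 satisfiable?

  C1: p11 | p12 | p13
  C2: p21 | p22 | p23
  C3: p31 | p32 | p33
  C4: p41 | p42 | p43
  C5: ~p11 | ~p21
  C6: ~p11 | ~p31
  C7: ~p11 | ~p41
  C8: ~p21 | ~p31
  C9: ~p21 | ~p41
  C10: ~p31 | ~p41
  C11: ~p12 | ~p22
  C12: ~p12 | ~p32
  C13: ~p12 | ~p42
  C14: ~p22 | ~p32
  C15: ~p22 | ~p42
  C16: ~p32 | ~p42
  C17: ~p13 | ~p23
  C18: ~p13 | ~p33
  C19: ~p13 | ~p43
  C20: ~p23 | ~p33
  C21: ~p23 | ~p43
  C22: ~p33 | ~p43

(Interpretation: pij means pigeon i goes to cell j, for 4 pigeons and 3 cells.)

No

Try p11 = 0.
Try p12 = 1.
The clause (~p22) is unit, so p22 = 0.
The clause (~p32) is unit, so p32 = 0.
The clause (~p42) is unit, so p42 = 0.
Try p21 = 1.
The clause (~p31) is unit, so p31 = 0.
The clause (p33) is unit, so p33 = 1.
The clause (~p41) is unit, so p41 = 0.
The clause (p43) is unit, so p43 = 1.
Now (~p43) is unsatisfied and unit — conflict.
Undo p21 and try p21 = 0.
The clause (p23) is unit, so p23 = 1.
The clause (~p13) is unit, so p13 = 0.
The clause (~p33) is unit, so p33 = 0.
The clause (p31) is unit, so p31 = 1.
The clause (~p41) is unit, so p41 = 0.
The clause (p43) is unit, so p43 = 1.
Now (~p43) is unsatisfied and unit — conflict.
Both values of p21 lead to a conflict.
Undo p12 and try p12 = 0.
The clause (p13) is unit, so p13 = 1.
The clause (~p23) is unit, so p23 = 0.
The clause (~p33) is unit, so p33 = 0.
The clause (~p43) is unit, so p43 = 0.
Try p21 = 1.
The clause (~p31) is unit, so p31 = 0.
The clause (p32) is unit, so p32 = 1.
The clause (~p41) is unit, so p41 = 0.
The clause (p42) is unit, so p42 = 1.
Now (~p42) is unsatisfied and unit — conflict.
Undo p21 and try p21 = 0.
The clause (p22) is unit, so p22 = 1.
The clause (~p32) is unit, so p32 = 0.
The clause (p31) is unit, so p31 = 1.
The clause (~p41) is unit, so p41 = 0.
The clause (p42) is unit, so p42 = 1.
Now (~p42) is unsatisfied and unit — conflict.
Both values of p21 lead to a conflict.
Both values of p12 lead to a conflict.
Undo p11 and try p11 = 1.
The clause (~p21) is unit, so p21 = 0.
The clause (~p31) is unit, so p31 = 0.
The clause (~p41) is unit, so p41 = 0.
Try p22 = 1.
The clause (~p12) is unit, so p12 = 0.
The clause (~p32) is unit, so p32 = 0.
The clause (p33) is unit, so p33 = 1.
The clause (~p42) is unit, so p42 = 0.
The clause (p43) is unit, so p43 = 1.
Now (~p43) is unsatisfied and unit — conflict.
Undo p22 and try p22 = 0.
The clause (p23) is unit, so p23 = 1.
The clause (~p13) is unit, so p13 = 0.
The clause (~p33) is unit, so p33 = 0.
The clause (p32) is unit, so p32 = 1.
The clause (~p12) is unit, so p12 = 0.
The clause (~p42) is unit, so p42 = 0.
The clause (p43) is unit, so p43 = 1.
Now (~p43) is unsatisfied and unit — conflict.
Both values of p22 lead to a conflict.
Both values of p11 lead to a conflict.
No assignment satisfies every clause.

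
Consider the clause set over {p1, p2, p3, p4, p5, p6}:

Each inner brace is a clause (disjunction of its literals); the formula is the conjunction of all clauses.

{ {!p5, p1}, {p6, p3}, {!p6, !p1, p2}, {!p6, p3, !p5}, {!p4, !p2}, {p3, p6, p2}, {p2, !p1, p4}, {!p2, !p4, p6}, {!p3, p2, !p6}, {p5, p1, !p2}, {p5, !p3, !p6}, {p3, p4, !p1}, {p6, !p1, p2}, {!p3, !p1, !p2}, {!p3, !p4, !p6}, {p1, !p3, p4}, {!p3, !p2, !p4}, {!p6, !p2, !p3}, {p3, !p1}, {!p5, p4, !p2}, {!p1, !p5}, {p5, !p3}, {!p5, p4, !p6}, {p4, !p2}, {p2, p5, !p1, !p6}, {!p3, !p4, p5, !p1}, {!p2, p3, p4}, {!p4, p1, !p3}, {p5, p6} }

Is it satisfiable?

Yes

Suppose p5 = false.
(!p3) alone gives p3 = false.
(p6) alone gives p6 = true.
(!p1) alone gives p1 = false.
(!p2) alone gives p2 = false.
No clause remains; p4 is free.
A satisfying assignment: p1 ↦ false,  p2 ↦ false,  p3 ↦ false,  p4 ↦ true,  p5 ↦ false,  p6 ↦ true.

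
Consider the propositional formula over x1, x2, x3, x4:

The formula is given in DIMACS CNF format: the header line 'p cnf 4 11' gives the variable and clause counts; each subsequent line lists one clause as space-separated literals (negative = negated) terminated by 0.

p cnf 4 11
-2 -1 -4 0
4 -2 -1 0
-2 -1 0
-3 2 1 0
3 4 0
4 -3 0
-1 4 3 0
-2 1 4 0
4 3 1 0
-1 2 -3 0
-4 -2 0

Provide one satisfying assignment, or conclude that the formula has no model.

Try x2 = False.
Try x3 = False.
The clause (x4) is unit, so x4 = True.
Every clause is now satisfied; x1 is unconstrained.

x1: True; x2: False; x3: False; x4: True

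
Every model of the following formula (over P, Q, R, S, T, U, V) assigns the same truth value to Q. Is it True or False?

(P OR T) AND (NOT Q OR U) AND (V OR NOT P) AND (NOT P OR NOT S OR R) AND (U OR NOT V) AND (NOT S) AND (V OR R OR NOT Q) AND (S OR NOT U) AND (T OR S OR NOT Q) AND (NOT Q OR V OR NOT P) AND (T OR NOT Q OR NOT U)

Suppose Q = true.
From the singleton clause (U), U = true.
From the singleton clause (NOT S), S = false.
But (S) is also a unit clause — contradiction.
So every satisfying assignment has Q = False.

False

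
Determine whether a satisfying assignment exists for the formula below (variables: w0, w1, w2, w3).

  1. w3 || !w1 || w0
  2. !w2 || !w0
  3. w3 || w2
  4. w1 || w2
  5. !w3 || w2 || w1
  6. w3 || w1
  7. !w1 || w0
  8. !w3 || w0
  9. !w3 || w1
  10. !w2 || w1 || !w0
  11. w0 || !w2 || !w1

Case w2 = false:
The clause (w3) is unit, so w3 = true.
The clause (w1) is unit, so w1 = true.
The clause (w0) is unit, so w0 = true.
Every clause now holds.
A satisfying assignment: w0=true,  w1=true,  w2=false,  w3=true.

Satisfiable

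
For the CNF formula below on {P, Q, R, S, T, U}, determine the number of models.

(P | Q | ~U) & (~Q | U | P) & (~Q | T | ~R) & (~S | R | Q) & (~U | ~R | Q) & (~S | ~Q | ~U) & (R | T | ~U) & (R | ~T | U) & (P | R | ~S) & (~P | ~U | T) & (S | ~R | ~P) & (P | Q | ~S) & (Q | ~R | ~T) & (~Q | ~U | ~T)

8

There are 2^6 = 64 truth assignments over (P, Q, R, S, T, U).
Split on U. With U = 1, the clauses containing U are satisfied and ~U drops from the rest; 1 of the 2^5 = 32 assignments to the other variables satisfy what remains.
With U = 0, by the same count on the reduced clause set, 7 assignments work.
(One model: P=F, Q=F, R=F, S=F, T=F, U=F.)
Total: 1 + 7 = 8.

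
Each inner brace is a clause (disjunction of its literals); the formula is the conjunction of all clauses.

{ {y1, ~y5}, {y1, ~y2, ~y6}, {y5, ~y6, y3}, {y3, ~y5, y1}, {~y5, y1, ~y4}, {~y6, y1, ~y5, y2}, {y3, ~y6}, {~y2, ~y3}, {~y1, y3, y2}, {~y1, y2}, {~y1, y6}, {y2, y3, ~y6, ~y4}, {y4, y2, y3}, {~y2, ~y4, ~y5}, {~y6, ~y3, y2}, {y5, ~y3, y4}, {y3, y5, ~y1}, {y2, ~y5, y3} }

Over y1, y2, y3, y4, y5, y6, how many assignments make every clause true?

There are 2^6 = 64 truth assignments over (y1, y2, y3, y4, y5, y6).
Split on y2. With y2 = 1, the clauses containing y2 are satisfied and ~y2 drops from the rest; 2 of the 2^5 = 32 assignments to the other variables satisfy what remains.
With y2 = 0, by the same count on the reduced clause set, 2 assignments work.
(One model: y1=F, y2=F, y3=F, y4=T, y5=F, y6=F.)
Total: 2 + 2 = 4.

4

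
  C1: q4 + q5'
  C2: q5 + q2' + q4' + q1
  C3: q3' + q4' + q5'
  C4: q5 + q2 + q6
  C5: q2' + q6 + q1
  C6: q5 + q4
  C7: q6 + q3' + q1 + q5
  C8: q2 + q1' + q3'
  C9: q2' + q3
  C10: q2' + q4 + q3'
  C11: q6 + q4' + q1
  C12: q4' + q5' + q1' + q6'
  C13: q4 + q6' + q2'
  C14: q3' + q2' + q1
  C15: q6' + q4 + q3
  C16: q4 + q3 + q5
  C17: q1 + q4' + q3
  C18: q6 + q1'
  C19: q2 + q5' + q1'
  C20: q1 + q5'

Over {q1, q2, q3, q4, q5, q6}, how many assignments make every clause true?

There are 2^6 = 64 truth assignments over (q1, q2, q3, q4, q5, q6).
Split on q5. With q5 = 1, the clauses containing q5 are satisfied and q5' drops from the rest; 0 of the 2^5 = 32 assignments to the other variables satisfy what remains.
With q5 = 0, by the same count on the reduced clause set, 3 assignments work.
Total: 0 + 3 = 3.

3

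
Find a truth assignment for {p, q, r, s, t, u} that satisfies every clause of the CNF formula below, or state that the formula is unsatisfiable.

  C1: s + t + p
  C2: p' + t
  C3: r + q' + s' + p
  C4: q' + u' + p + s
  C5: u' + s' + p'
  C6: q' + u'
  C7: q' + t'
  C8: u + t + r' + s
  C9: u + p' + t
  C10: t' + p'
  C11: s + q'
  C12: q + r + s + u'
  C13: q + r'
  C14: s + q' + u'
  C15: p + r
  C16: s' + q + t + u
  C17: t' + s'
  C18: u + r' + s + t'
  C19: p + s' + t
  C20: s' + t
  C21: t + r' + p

UNSATISFIABLE

Suppose p = 0.
From the singleton clause (r), r = 1.
From the singleton clause (q), q = 1.
From the singleton clause (u'), u = 0.
From the singleton clause (t'), t = 0.
Now (t) is unsatisfied and unit — conflict.
That branch fails; take p = 1 instead.
From the singleton clause (t), t = 1.
Now (t') is unsatisfied and unit — conflict.
Either choice for p ends in contradiction.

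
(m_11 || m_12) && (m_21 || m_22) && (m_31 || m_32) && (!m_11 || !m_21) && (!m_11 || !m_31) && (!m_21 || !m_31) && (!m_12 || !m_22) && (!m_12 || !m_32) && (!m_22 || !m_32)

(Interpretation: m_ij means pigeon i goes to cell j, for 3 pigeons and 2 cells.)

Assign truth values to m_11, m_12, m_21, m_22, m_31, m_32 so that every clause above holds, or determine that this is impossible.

UNSATISFIABLE

Case m_11 = true:
From the singleton clause (!m_21), m_21 = false.
From the singleton clause (m_22), m_22 = true.
From the singleton clause (!m_31), m_31 = false.
From the singleton clause (m_32), m_32 = true.
Now (!m_32) is unsatisfied and unit — conflict.
Backtrack on m_11: now try m_11 = false.
From the singleton clause (m_12), m_12 = true.
From the singleton clause (!m_22), m_22 = false.
From the singleton clause (m_21), m_21 = true.
From the singleton clause (!m_31), m_31 = false.
From the singleton clause (m_32), m_32 = true.
Now (!m_32) is unsatisfied and unit — conflict.
Both values of m_11 lead to a conflict.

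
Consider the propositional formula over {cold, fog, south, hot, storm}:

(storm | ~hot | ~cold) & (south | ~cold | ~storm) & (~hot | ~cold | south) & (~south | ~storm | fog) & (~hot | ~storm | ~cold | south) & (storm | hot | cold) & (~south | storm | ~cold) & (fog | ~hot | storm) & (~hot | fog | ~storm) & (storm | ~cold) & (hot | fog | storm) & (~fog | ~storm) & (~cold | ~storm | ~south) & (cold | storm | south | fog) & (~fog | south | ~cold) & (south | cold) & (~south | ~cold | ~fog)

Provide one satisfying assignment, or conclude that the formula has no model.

Case storm = 0:
Unit clause (~cold) forces cold = 0.
Unit clause (hot) forces hot = 1.
Unit clause (fog) forces fog = 1.
Unit clause (south) forces south = 1.
All clauses are satisfied.

cold ↦ 0; fog ↦ 1; south ↦ 1; hot ↦ 1; storm ↦ 0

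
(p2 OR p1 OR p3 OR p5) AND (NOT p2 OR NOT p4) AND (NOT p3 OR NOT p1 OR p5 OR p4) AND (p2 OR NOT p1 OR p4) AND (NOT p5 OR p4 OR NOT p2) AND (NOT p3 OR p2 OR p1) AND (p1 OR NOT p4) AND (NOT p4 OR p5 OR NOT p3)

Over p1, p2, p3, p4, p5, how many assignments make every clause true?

There are 2^5 = 32 truth assignments over (p1, p2, p3, p4, p5).
Split on p1. With p1 = true, the clauses containing p1 are satisfied and NOT p1 drops from the rest; 4 of the 2^4 = 16 assignments to the other variables satisfy what remains.
With p1 = false, by the same count on the reduced clause set, 3 assignments work.
Total: 4 + 3 = 7.

7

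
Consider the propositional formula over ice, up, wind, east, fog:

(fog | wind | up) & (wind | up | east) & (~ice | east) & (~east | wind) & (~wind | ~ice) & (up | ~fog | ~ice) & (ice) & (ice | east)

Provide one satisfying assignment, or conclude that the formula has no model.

Unit clause (ice) forces ice = 1.
Unit clause (east) forces east = 1.
Unit clause (wind) forces wind = 1.
That conflicts with the unit clause (~wind).

UNSATISFIABLE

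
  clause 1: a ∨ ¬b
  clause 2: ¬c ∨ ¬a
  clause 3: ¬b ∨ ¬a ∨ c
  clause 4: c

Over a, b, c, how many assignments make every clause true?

1

There are 2^3 = 8 truth assignments over (a, b, c).
Check each against the 4 clauses (columns in the order a, b, c):
  F F F  ✗ fails (c)
  F F T  ✓ satisfies all
  F T F  ✗ fails (a ∨ ¬b)
  F T T  ✗ fails (a ∨ ¬b)
  T F F  ✗ fails (c)
  T F T  ✗ fails (¬c ∨ ¬a)
  T T F  ✗ fails (¬b ∨ ¬a ∨ c)
  T T T  ✗ fails (¬c ∨ ¬a)
1 of the 8 rows is a model.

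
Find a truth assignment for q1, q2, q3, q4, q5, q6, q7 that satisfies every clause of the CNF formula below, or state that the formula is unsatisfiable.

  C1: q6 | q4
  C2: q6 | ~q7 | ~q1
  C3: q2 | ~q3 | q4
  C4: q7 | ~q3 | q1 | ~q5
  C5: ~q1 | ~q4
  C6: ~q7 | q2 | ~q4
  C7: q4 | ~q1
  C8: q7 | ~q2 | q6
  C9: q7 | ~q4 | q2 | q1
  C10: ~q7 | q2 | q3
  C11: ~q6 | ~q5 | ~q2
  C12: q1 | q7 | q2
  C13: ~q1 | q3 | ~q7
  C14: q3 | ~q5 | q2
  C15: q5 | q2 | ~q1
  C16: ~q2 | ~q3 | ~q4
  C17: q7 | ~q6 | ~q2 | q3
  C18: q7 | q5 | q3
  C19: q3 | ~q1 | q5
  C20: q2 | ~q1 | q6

q1=0; q2=1; q3=1; q4=0; q5=0; q6=1; q7=1

Branch on q6: set q6 = 1.
Branch on q1: set q1 = 0.
Branch on q5: set q5 = 0.
Branch on q7: set q7 = 1.
Branch on q2: set q2 = 1.
Branch on q3: set q3 = 1.
The clause (~q4) is unit, so q4 = 0.
This assignment satisfies each clause.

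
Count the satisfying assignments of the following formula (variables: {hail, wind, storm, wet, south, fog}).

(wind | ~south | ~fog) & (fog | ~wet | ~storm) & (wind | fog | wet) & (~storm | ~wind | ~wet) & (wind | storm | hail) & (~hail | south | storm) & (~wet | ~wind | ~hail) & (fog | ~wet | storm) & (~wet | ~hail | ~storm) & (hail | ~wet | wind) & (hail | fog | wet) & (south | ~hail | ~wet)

There are 2^6 = 64 truth assignments over (hail, wind, storm, wet, south, fog).
Split on south. With south = 1, the clauses containing south are satisfied and ~south drops from the rest; 7 of the 2^5 = 32 assignments to the other variables satisfy what remains.
With south = 0, by the same count on the reduced clause set, 7 assignments work.
Total: 7 + 7 = 14.

14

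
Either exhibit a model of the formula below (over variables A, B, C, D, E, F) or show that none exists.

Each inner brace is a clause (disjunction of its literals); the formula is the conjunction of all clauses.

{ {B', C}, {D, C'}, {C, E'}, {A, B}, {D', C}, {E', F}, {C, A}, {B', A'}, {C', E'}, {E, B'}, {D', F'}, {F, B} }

Case B = 0:
(A) alone gives A = 1.
(F) alone gives F = 1.
(D') alone gives D = 0.
(C') alone gives C = 0.
(E') alone gives E = 0.
All clauses are satisfied.

A=1; B=0; C=0; D=0; E=0; F=1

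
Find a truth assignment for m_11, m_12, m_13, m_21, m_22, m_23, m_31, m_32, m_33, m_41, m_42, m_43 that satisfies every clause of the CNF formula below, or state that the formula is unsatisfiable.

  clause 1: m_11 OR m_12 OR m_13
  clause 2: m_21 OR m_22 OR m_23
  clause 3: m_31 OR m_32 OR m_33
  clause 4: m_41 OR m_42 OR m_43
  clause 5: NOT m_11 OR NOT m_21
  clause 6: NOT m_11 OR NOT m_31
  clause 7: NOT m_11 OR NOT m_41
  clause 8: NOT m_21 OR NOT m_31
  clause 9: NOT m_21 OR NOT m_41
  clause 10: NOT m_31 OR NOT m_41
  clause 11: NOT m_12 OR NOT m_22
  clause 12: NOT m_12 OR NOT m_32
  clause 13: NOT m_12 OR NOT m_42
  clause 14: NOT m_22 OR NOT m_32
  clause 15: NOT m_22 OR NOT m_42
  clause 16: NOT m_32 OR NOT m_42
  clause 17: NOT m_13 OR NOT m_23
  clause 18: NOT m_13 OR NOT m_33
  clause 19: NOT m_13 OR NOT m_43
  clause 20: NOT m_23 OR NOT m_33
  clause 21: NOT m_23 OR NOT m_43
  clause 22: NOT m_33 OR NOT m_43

UNSATISFIABLE

Branch on m_11: set m_11 = false.
Branch on m_12: set m_12 = true.
The clause (NOT m_22) is unit, so m_22 = false.
The clause (NOT m_32) is unit, so m_32 = false.
The clause (NOT m_42) is unit, so m_42 = false.
Branch on m_21: set m_21 = true.
The clause (NOT m_31) is unit, so m_31 = false.
The clause (m_33) is unit, so m_33 = true.
The clause (NOT m_41) is unit, so m_41 = false.
The clause (m_43) is unit, so m_43 = true.
But (NOT m_43) is also a unit clause — contradiction.
Backtrack on m_21: now try m_21 = false.
The clause (m_23) is unit, so m_23 = true.
The clause (NOT m_13) is unit, so m_13 = false.
The clause (NOT m_33) is unit, so m_33 = false.
The clause (m_31) is unit, so m_31 = true.
The clause (NOT m_41) is unit, so m_41 = false.
The clause (m_43) is unit, so m_43 = true.
But (NOT m_43) is also a unit clause — contradiction.
Both values of m_21 lead to a conflict.
Backtrack on m_12: now try m_12 = false.
The clause (m_13) is unit, so m_13 = true.
The clause (NOT m_23) is unit, so m_23 = false.
The clause (NOT m_33) is unit, so m_33 = false.
The clause (NOT m_43) is unit, so m_43 = false.
Branch on m_21: set m_21 = true.
The clause (NOT m_31) is unit, so m_31 = false.
The clause (m_32) is unit, so m_32 = true.
The clause (NOT m_41) is unit, so m_41 = false.
The clause (m_42) is unit, so m_42 = true.
But (NOT m_42) is also a unit clause — contradiction.
Backtrack on m_21: now try m_21 = false.
The clause (m_22) is unit, so m_22 = true.
The clause (NOT m_32) is unit, so m_32 = false.
The clause (m_31) is unit, so m_31 = true.
The clause (NOT m_41) is unit, so m_41 = false.
The clause (m_42) is unit, so m_42 = true.
But (NOT m_42) is also a unit clause — contradiction.
Both values of m_21 lead to a conflict.
Both values of m_12 lead to a conflict.
Backtrack on m_11: now try m_11 = true.
The clause (NOT m_21) is unit, so m_21 = false.
The clause (NOT m_31) is unit, so m_31 = false.
The clause (NOT m_41) is unit, so m_41 = false.
Branch on m_22: set m_22 = true.
The clause (NOT m_12) is unit, so m_12 = false.
The clause (NOT m_32) is unit, so m_32 = false.
The clause (m_33) is unit, so m_33 = true.
The clause (NOT m_42) is unit, so m_42 = false.
The clause (m_43) is unit, so m_43 = true.
But (NOT m_43) is also a unit clause — contradiction.
Backtrack on m_22: now try m_22 = false.
The clause (m_23) is unit, so m_23 = true.
The clause (NOT m_13) is unit, so m_13 = false.
The clause (NOT m_33) is unit, so m_33 = false.
The clause (m_32) is unit, so m_32 = true.
The clause (NOT m_12) is unit, so m_12 = false.
The clause (NOT m_42) is unit, so m_42 = false.
The clause (m_43) is unit, so m_43 = true.
But (NOT m_43) is also a unit clause — contradiction.
Both values of m_22 lead to a conflict.
Both values of m_11 lead to a conflict.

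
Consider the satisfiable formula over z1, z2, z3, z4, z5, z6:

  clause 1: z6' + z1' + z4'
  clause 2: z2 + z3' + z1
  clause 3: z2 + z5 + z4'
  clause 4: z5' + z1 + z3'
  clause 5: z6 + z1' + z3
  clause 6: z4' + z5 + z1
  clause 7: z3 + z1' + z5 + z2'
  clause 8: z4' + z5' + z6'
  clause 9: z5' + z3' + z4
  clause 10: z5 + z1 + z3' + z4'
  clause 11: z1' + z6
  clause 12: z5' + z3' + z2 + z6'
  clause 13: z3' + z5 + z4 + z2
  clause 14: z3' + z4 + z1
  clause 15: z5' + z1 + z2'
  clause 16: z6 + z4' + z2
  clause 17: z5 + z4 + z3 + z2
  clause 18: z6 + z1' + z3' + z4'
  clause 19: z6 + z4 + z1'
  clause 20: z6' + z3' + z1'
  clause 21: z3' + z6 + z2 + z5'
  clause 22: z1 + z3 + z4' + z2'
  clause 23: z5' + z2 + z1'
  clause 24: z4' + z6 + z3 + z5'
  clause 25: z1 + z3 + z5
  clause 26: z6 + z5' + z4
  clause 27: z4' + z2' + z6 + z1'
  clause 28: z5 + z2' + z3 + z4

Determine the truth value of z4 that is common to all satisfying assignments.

Suppose z4 = 1.
Try z6 = 0.
From the singleton clause (z1'), z1 = 0.
From the singleton clause (z5), z5 = 1.
From the singleton clause (z3'), z3 = 0.
That conflicts with the unit clause (z3).
So z6 must be the other value — set z6 = 1.
From the singleton clause (z1'), z1 = 0.
From the singleton clause (z5), z5 = 1.
That conflicts with the unit clause (z5').
Either choice for z6 ends in contradiction.
So every satisfying assignment has z4 = False.

False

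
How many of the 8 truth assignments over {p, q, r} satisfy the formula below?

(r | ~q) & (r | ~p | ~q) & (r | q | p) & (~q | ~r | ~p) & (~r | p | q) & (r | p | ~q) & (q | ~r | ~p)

2

There are 2^3 = 8 truth assignments over (p, q, r).
Split on p. With p = 1, the clauses containing p are satisfied and ~p drops from the rest; 1 of the 2^2 = 4 assignments to the other variables satisfy what remains.
With p = 0, by the same count on the reduced clause set, 1 assignment works.
Total: 1 + 1 = 2.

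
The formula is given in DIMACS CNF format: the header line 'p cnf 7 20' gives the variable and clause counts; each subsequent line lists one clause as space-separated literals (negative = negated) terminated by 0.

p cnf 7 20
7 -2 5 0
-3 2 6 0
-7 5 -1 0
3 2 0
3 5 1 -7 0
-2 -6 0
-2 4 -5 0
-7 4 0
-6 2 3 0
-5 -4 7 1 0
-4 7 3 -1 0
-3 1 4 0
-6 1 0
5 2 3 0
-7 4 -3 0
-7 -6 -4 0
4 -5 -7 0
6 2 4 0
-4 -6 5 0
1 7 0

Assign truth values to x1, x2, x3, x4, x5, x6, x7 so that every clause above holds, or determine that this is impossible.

Branch on x3: set x3 = False.
From the singleton clause (x2), x2 = True.
From the singleton clause (¬x6), x6 = False.
Branch on x7: set x7 = True.
From the singleton clause (x4), x4 = True.
Branch on x5: set x5 = True.
Every clause is now satisfied; x1 is unconstrained.

x1: False; x2: True; x3: False; x4: True; x5: True; x6: False; x7: True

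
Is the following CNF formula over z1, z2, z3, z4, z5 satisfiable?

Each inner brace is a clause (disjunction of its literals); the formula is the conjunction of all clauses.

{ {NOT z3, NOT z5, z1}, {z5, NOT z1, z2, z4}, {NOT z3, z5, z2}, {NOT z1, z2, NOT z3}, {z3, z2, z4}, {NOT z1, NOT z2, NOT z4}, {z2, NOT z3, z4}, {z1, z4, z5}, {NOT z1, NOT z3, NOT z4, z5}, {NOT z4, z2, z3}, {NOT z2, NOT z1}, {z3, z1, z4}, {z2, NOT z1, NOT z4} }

Suppose z2 = true.
The clause (NOT z1) is unit, so z1 = false.
Suppose z3 = false.
The clause (z4) is unit, so z4 = true.
Every clause is now satisfied; z5 is unconstrained.
A satisfying assignment: z1 ↦ false; z2 ↦ true; z3 ↦ false; z4 ↦ true; z5 ↦ false.

Satisfiable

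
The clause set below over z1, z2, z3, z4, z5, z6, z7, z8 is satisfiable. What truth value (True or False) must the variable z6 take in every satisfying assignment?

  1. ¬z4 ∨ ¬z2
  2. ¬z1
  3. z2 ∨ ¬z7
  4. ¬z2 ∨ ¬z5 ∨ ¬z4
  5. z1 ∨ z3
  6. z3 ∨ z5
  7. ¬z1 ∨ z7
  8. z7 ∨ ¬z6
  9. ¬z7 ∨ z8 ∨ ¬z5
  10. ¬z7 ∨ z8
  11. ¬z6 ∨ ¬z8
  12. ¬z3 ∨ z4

False

Suppose z6 = True.
(¬z1) alone gives z1 = False.
(z3) alone gives z3 = True.
(z7) alone gives z7 = True.
(z2) alone gives z2 = True.
(¬z4) alone gives z4 = False.
Now (z4) is unsatisfied and unit — conflict.
So every satisfying assignment has z6 = False.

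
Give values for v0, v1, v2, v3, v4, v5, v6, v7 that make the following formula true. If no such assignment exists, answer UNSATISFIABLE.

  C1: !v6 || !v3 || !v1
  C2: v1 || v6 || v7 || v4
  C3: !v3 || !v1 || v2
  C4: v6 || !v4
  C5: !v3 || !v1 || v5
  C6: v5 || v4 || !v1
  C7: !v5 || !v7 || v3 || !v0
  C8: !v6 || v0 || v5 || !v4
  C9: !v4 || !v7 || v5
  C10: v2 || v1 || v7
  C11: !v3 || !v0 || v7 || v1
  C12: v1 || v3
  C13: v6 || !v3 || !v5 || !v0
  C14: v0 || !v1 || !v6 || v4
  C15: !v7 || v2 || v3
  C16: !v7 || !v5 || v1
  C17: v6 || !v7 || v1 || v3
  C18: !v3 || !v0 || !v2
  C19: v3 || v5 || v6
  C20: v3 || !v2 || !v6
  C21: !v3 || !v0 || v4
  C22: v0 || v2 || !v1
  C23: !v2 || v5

v0: true; v1: true; v2: false; v3: false; v4: true; v5: false; v6: true; v7: false

Suppose v6 = true.
Suppose v3 = false.
Unit clause (v1) forces v1 = true.
Unit clause (!v2) forces v2 = false.
Unit clause (!v7) forces v7 = false.
Unit clause (v0) forces v0 = true.
Suppose v5 = false.
Unit clause (v4) forces v4 = true.
Every clause now holds.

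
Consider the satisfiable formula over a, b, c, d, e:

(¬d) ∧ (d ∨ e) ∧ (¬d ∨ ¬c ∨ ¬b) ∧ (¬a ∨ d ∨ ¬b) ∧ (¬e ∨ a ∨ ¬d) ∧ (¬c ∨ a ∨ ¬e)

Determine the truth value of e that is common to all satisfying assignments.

Suppose e = False.
Unit clause (¬d) forces d = False.
That conflicts with the unit clause (d).
So every satisfying assignment has e = True.

True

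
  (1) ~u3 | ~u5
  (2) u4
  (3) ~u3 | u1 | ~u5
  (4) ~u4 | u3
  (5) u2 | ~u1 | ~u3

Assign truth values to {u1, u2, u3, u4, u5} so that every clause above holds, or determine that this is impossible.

The clause (u4) is unit, so u4 = 1.
The clause (u3) is unit, so u3 = 1.
The clause (~u5) is unit, so u5 = 0.
Branch on u2: set u2 = 1.
All clauses hold; u1 can take either value.

u1=1,  u2=1,  u3=1,  u4=1,  u5=0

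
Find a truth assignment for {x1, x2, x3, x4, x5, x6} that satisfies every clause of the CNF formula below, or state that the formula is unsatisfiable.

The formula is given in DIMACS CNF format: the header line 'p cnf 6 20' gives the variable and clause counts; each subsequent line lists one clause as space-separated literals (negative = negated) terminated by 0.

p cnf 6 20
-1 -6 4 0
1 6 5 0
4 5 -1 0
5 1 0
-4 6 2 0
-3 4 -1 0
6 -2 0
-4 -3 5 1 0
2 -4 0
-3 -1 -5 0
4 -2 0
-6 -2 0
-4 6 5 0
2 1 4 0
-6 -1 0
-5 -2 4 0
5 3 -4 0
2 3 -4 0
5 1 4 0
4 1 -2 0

Case x5 = True:
Case x6 = False:
From the singleton clause (¬x2), x2 = False.
From the singleton clause (¬x4), x4 = False.
From the singleton clause (x1), x1 = True.
From the singleton clause (¬x3), x3 = False.
All clauses are satisfied.

x1=True, x2=False, x3=False, x4=False, x5=True, x6=False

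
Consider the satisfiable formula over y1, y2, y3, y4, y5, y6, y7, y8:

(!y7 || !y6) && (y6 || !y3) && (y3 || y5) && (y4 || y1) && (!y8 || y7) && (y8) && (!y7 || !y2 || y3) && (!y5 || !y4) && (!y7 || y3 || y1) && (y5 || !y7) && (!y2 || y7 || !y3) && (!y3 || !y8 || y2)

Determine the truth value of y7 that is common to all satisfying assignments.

Suppose y7 = false.
From the singleton clause (!y8), y8 = false.
That conflicts with the unit clause (y8).
So every satisfying assignment has y7 = True.

True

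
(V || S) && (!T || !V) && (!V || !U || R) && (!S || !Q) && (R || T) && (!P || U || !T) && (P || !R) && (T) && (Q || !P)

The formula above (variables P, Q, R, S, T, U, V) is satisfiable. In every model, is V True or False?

Suppose V = true.
From the singleton clause (!T), T = false.
That conflicts with the unit clause (T).
So every satisfying assignment has V = False.

False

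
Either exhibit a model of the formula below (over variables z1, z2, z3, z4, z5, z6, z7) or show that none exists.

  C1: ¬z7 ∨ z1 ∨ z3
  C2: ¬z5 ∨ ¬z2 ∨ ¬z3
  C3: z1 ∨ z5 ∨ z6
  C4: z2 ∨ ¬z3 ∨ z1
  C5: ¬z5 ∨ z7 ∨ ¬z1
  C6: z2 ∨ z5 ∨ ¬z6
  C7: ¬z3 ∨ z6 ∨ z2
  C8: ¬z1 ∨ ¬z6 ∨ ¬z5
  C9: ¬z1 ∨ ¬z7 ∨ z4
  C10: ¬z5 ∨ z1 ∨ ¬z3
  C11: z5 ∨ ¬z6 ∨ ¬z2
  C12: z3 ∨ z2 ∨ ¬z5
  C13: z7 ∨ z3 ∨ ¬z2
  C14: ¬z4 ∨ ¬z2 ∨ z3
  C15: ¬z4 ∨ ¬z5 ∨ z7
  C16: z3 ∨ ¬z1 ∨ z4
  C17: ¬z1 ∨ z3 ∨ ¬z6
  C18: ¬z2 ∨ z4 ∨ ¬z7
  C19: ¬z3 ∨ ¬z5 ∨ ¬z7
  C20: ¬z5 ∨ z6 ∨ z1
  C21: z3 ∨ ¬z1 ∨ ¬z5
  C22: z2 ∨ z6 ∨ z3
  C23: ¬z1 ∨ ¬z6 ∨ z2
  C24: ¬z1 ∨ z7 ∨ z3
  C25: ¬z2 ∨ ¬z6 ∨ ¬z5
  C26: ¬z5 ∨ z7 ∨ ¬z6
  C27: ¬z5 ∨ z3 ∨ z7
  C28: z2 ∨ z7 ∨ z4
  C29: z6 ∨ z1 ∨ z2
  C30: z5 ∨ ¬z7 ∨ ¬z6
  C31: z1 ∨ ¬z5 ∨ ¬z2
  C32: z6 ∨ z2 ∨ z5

Case z7 = False:
Case z5 = False:
Case z1 = True:
From the singleton clause (z3), z3 = True.
Case z2 = True:
From the singleton clause (¬z6), z6 = False.
No clause remains; z4 is free.

z1 ↦ True,  z2 ↦ True,  z3 ↦ True,  z4 ↦ True,  z5 ↦ False,  z6 ↦ False,  z7 ↦ False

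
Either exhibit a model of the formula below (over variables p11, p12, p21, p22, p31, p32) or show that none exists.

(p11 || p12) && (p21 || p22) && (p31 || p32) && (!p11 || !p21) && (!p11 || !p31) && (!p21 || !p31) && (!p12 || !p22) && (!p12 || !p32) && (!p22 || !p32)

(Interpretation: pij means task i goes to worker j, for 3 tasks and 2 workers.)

UNSATISFIABLE

Suppose p11 = true.
From the singleton clause (!p21), p21 = false.
From the singleton clause (p22), p22 = true.
From the singleton clause (!p31), p31 = false.
From the singleton clause (p32), p32 = true.
That conflicts with the unit clause (!p32).
So p11 must be the other value — set p11 = false.
From the singleton clause (p12), p12 = true.
From the singleton clause (!p22), p22 = false.
From the singleton clause (p21), p21 = true.
From the singleton clause (!p31), p31 = false.
From the singleton clause (p32), p32 = true.
That conflicts with the unit clause (!p32).
Neither p11 = true nor p11 = false works.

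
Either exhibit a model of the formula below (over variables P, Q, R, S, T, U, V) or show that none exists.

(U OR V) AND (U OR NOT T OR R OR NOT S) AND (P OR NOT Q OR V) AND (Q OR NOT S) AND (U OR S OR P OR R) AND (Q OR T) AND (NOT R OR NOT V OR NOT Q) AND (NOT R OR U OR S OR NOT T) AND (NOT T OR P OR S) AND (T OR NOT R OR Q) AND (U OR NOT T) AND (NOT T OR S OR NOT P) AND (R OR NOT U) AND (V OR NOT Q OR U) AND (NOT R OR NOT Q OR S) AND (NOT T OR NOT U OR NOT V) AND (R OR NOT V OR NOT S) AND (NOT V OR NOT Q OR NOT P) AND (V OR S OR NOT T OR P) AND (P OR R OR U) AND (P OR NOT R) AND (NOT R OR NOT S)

Suppose U = true.
(R) alone gives R = true.
(P) alone gives P = true.
(NOT S) alone gives S = false.
(NOT T) alone gives T = false.
(Q) alone gives Q = true.
That conflicts with the unit clause (NOT Q).
So U must be the other value — set U = false.
(V) alone gives V = true.
(NOT T) alone gives T = false.
(Q) alone gives Q = true.
(NOT R) alone gives R = false.
(NOT S) alone gives S = false.
(P) alone gives P = true.
That conflicts with the unit clause (NOT P).
Both values of U lead to a conflict.

UNSATISFIABLE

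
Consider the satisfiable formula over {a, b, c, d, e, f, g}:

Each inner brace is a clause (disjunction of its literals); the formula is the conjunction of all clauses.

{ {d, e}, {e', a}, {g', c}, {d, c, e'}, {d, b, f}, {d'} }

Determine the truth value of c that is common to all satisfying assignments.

Suppose c = 0.
Unit clause (g') forces g = 0.
Unit clause (d') forces d = 0.
Unit clause (e) forces e = 1.
But (e') is also a unit clause — contradiction.
So every satisfying assignment has c = True.

True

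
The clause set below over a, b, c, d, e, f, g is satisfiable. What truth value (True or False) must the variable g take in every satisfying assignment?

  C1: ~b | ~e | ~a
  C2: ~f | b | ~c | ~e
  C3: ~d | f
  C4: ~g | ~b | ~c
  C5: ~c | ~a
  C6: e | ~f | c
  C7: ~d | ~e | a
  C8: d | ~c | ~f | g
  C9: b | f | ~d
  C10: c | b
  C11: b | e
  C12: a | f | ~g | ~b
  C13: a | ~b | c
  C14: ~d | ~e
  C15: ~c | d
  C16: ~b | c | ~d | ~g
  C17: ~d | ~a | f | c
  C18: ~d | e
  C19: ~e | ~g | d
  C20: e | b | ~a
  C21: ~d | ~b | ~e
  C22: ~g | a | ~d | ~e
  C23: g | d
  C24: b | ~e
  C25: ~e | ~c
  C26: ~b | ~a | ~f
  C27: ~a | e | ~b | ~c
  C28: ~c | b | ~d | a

True

Suppose g = 0.
Unit clause (d) forces d = 1.
Unit clause (f) forces f = 1.
Unit clause (~e) forces e = 0.
But (e) is also a unit clause — contradiction.
So every satisfying assignment has g = True.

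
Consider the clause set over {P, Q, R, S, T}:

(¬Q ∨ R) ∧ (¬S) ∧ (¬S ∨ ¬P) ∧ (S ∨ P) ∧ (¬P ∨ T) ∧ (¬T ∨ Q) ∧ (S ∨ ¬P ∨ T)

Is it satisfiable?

Yes

From the singleton clause (¬S), S = False.
From the singleton clause (P), P = True.
From the singleton clause (T), T = True.
From the singleton clause (Q), Q = True.
From the singleton clause (R), R = True.
Every clause now holds.
A satisfying assignment: P=True,  Q=True,  R=True,  S=False,  T=True.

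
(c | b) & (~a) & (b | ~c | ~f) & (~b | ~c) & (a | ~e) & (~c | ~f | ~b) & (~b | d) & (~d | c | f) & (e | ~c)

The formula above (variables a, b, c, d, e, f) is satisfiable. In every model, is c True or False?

False

Suppose c = 1.
Unit clause (~a) forces a = 0.
Unit clause (~b) forces b = 0.
Unit clause (~f) forces f = 0.
Unit clause (~e) forces e = 0.
But (e) is also a unit clause — contradiction.
So every satisfying assignment has c = False.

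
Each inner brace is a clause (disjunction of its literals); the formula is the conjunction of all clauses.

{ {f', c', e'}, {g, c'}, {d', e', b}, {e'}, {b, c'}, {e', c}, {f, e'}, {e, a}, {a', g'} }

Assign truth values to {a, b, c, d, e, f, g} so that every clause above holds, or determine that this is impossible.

(e') alone gives e = 0.
(a) alone gives a = 1.
(g') alone gives g = 0.
(c') alone gives c = 0.
No clause remains; b, d, f are free.

a ↦ 1; b ↦ 0; c ↦ 0; d ↦ 1; e ↦ 0; f ↦ 0; g ↦ 0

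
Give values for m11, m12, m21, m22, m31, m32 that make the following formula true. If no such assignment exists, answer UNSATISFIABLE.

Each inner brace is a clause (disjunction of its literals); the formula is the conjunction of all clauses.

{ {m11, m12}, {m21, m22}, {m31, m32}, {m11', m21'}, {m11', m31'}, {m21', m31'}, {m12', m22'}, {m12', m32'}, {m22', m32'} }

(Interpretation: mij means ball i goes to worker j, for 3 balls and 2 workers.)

Case m11 = 1:
The clause (m21') is unit, so m21 = 0.
The clause (m22) is unit, so m22 = 1.
The clause (m31') is unit, so m31 = 0.
The clause (m32) is unit, so m32 = 1.
That conflicts with the unit clause (m32').
Backtrack on m11: now try m11 = 0.
The clause (m12) is unit, so m12 = 1.
The clause (m22') is unit, so m22 = 0.
The clause (m21) is unit, so m21 = 1.
The clause (m31') is unit, so m31 = 0.
The clause (m32) is unit, so m32 = 1.
That conflicts with the unit clause (m32').
Neither m11 = 1 nor m11 = 0 works.

UNSATISFIABLE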